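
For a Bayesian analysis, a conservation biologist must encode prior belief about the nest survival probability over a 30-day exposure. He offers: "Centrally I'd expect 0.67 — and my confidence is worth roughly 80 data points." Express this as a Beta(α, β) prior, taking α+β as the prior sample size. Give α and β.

α = 53.6, β = 26.4

Under the effective-sample-size interpretation, Beta(α, β) has prior mean α/(α+β) and prior sample size α+β.
So α+β = 80 and α/(α+β) = 0.67, giving α = 0.67·80 = 53.6 and β = 80 − 53.6 = 26.4.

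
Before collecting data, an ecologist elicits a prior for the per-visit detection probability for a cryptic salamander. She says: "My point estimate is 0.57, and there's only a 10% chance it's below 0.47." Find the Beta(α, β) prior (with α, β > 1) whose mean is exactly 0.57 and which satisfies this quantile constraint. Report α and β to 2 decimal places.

With mean 0.57 fixed, write α = 0.57s, β = 0.43s where s = α+β.
Need P(θ < 0.47) = 0.1 under Beta(0.57s, 0.43s). Normal approximation: (q−m)/√(m(1−m)/s) ≈ z_{0.1} = -1.28, so s ≈ 0.57·0.43·(-1.28)²/(0.47−0.57)² = 40.3.
At s = 40.3: P(θ<0.47) ≈ 0.101. Adjusting to match 0.1 gives s ≈ 40.52.
So α = 0.57·40.52 ≈ 23.10, β = 0.43·40.52 ≈ 17.42.

α ≈ 23.10, β ≈ 17.42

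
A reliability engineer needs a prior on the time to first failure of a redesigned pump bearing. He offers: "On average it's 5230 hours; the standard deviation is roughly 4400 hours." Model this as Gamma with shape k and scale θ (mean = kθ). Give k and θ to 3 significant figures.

k ≈ 1.41, θ ≈ 3700

For Gamma(k, scale θ): mean = kθ, variance = kθ², so CV = 1/√k.
CV = SD/mean = 4400/5230 = 0.8413, hence k = 1/CV² = 1.41.
Then θ = mean/k = 5230/1.41 = 3700.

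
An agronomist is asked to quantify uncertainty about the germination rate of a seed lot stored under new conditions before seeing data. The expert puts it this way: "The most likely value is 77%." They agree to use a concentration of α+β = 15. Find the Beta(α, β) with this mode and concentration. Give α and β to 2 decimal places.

For α,β > 1 the Beta mode is (α−1)/(α+β−2). With α+β = 15, the mode is (α−1)/13.
Set (α−1)/13 = 0.77 → α = 1 + 0.77·13 = 11.01.
β = 15 − α = 3.99.

α = 11.01, β = 3.99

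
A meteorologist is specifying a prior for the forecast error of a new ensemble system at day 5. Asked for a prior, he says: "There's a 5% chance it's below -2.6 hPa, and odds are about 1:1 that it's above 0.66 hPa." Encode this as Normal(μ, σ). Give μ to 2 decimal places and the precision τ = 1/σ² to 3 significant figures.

μ = 0.66, τ = 0.255

The p-quantile of Normal(μ,σ) is μ + z_p·σ, with z_{0.05} = -1.645 and z_{0.5} = 0.
Eliminate σ: μ = (z₂·x₁ − z₁·x₂)/(z₂ − z₁) = (0·-2.6 − (-1.645)·0.66)/1.645 = 0.66.
Then σ = (x₂ − x₁)/(z₂ − z₁) = (0.66 − -2.6)/1.645 = 1.98.
Precision τ = 1/σ² = 1/1.982² = 0.255.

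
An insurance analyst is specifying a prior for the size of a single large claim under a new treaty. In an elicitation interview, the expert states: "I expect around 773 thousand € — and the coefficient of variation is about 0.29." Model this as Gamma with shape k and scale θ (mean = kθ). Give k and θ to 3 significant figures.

k ≈ 11.9, θ ≈ 65

For Gamma(k, scale θ): mean = kθ, variance = kθ², so CV = 1/√k.
CV = 0.29, hence k = 1/CV² = 11.9.
Then θ = mean/k = 773/11.9 = 65.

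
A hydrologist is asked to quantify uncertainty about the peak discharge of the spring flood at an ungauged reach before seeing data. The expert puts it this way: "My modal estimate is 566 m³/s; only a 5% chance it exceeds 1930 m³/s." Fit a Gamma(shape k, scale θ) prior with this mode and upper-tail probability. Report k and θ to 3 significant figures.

k ≈ 2.72, θ ≈ 328

Gamma(k,θ) with k>1 has mode (k−1)θ, so θ = 566/(k−1).
Need P(X < 1930) = 0.95 with θ tied to k this way. Start at k = 2, θ = 566: P(X<1930) ≈ 0.854.
Too low — raise k to concentrate. Iterating converges to k ≈ 2.72.
Then θ = 566/(2.72−1) ≈ 328.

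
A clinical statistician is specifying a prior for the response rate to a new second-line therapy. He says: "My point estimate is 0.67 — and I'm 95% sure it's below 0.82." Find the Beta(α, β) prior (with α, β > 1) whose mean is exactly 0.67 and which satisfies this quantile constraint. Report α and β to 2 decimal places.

With mean 0.67 fixed, write α = 0.67s, β = 0.33s where s = α+β.
Need P(θ < 0.82) = 0.95 under Beta(0.67s, 0.33s). Normal approximation: (q−m)/√(m(1−m)/s) ≈ z_{0.95} = 1.64, so s ≈ 0.67·0.33·(1.64)²/(0.82−0.67)² = 26.6.
At s = 26.6: P(θ<0.82) ≈ 0.963. Adjusting to match 0.95 gives s ≈ 22.74.
So α = 0.67·22.74 ≈ 15.23, β = 0.33·22.74 ≈ 7.50.

α ≈ 15.23, β ≈ 7.50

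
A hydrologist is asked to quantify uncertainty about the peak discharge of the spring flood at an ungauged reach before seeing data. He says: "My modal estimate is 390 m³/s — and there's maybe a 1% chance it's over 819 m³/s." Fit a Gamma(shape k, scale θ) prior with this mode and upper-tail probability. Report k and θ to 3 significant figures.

k ≈ 9.84, θ ≈ 44.1

Gamma(k,θ) with k>1 has mode (k−1)θ, so θ = 390/(k−1).
Need P(X < 819) = 0.99 with θ tied to k this way. Start at k = 2, θ = 390: P(X<819) ≈ 0.620.
Too low — raise k to concentrate. Iterating converges to k ≈ 9.84.
Then θ = 390/(9.84−1) ≈ 44.1.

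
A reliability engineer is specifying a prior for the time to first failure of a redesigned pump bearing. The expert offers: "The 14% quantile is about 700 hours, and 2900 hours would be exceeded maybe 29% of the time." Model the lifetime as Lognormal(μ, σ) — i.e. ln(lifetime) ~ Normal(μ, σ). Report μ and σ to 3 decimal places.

μ ≈ 7.491, σ ≈ 0.870

If T ~ Lognormal(μ,σ) then ln T ~ Normal(μ,σ), so the p-quantile of ln T is μ + z_p·σ.
ln(700) = 6.551 and ln(2900) = 7.972; z_{0.14} = -1.08, z_{0.71} = 0.5534.
σ = (7.972 − 6.551)/(0.5534 − (-1.08)) = 0.870.
μ = 6.551 − (-1.08)·0.870 = 7.491.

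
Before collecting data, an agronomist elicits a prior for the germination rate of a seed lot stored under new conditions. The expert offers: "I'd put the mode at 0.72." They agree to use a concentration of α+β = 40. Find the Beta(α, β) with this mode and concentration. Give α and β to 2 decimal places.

α = 28.36, β = 11.64

For α,β > 1 the Beta mode is (α−1)/(α+β−2). With α+β = 40, the mode is (α−1)/38.
Set (α−1)/38 = 0.72 → α = 1 + 0.72·38 = 28.36.
β = 40 − α = 11.64.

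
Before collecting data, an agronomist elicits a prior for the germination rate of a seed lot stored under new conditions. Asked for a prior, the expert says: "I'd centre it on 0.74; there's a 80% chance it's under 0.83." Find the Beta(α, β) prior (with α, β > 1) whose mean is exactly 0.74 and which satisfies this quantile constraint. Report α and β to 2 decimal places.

With mean 0.74 fixed, write α = 0.74s, β = 0.26s where s = α+β.
Need P(θ < 0.83) = 0.8 under Beta(0.74s, 0.26s). Normal approximation: (q−m)/√(m(1−m)/s) ≈ z_{0.8} = 0.842, so s ≈ 0.74·0.26·(0.842)²/(0.83−0.74)² = 16.8.
At s = 16.8: P(θ<0.83) ≈ 0.795. Adjusting to match 0.8 gives s ≈ 17.47.
So α = 0.74·17.47 ≈ 12.92, β = 0.26·17.47 ≈ 4.54.

α ≈ 12.92, β ≈ 4.54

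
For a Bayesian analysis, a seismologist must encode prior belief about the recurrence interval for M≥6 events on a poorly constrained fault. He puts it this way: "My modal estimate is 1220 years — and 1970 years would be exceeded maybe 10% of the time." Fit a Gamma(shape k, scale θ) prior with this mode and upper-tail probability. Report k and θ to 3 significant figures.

Gamma(k,θ) with k>1 has mode (k−1)θ, so θ = 1220/(k−1).
Need P(X < 1970) = 0.9 with θ tied to k this way. Start at k = 2, θ = 1220: P(X<1970) ≈ 0.480.
Too low — raise k to concentrate. Iterating converges to k ≈ 9.19.
Then θ = 1220/(9.19−1) ≈ 149.

k ≈ 9.19, θ ≈ 149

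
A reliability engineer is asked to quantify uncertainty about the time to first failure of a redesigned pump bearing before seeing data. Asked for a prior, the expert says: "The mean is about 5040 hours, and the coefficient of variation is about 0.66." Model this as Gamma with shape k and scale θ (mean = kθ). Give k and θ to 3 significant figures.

For Gamma(k, scale θ): mean = kθ, variance = kθ², so CV = 1/√k.
CV = 0.66, hence k = 1/CV² = 2.3.
Then θ = mean/k = 5040/2.3 = 2200.

k ≈ 2.3, θ ≈ 2200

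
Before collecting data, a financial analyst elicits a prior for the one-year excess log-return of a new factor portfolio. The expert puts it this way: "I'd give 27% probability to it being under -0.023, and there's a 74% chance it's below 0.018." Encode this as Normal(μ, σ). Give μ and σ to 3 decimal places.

The p-quantile of Normal(μ,σ) is μ + z_p·σ, with z_{0.27} = -0.6128 and z_{0.74} = 0.6433.
Eliminate σ: μ = (z₂·x₁ − z₁·x₂)/(z₂ − z₁) = (0.6433·-0.023 − (-0.6128)·0.018)/1.256 = -0.003.
Then σ = (x₂ − x₁)/(z₂ − z₁) = (0.018 − -0.023)/1.256 = 0.033.

μ = -0.003, σ = 0.033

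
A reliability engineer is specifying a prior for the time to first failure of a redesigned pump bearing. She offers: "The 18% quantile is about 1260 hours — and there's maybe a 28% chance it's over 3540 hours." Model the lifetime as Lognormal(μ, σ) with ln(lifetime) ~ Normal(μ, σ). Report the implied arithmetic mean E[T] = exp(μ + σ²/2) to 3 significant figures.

If T ~ Lognormal(μ,σ) then ln T ~ Normal(μ,σ), so the p-quantile of ln T is μ + z_p·σ.
ln(1260) = 7.139 and ln(3540) = 8.172; z_{0.18} = -0.9154, z_{0.72} = 0.5828.
σ = (8.172 − 7.139)/(0.5828 − (-0.9154)) = 0.690.
μ = 7.139 − (-0.9154)·0.690 = 7.770.
E[T] = exp(μ + σ²/2) = exp(7.770 + 0.2377) = 3000 hours.

E[T] ≈ 3000 hours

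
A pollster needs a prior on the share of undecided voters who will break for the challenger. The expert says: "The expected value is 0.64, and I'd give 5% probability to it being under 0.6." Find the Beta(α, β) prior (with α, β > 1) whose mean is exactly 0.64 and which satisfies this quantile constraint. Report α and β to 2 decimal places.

With mean 0.64 fixed, write α = 0.64s, β = 0.36s where s = α+β.
Need P(θ < 0.6) = 0.05 under Beta(0.64s, 0.36s). Normal approximation: (q−m)/√(m(1−m)/s) ≈ z_{0.05} = -1.64, so s ≈ 0.64·0.36·(-1.64)²/(0.6−0.64)² = 389.6.
At s = 389.6: P(θ<0.6) ≈ 0.052. Adjusting to match 0.05 gives s ≈ 396.61.
So α = 0.64·396.61 ≈ 253.83, β = 0.36·396.61 ≈ 142.78.

α ≈ 253.83, β ≈ 142.78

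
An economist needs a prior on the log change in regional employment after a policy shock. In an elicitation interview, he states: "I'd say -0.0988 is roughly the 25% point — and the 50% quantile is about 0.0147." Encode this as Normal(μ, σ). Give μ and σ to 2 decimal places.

The p-quantile of Normal(μ,σ) is μ + z_p·σ, with z_{0.25} = -0.6745 and z_{0.5} = 0.
Eliminate σ: μ = (z₂·x₁ − z₁·x₂)/(z₂ − z₁) = (0·-0.0988 − (-0.6745)·0.0147)/0.6745 = 0.01.
Then σ = (x₂ − x₁)/(z₂ − z₁) = (0.0147 − -0.0988)/0.6745 = 0.17.

μ = 0.01, σ = 0.17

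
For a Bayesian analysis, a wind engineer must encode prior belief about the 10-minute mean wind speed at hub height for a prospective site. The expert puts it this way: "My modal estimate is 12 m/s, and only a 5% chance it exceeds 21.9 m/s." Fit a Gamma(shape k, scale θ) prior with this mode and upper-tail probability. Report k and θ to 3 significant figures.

Gamma(k,θ) with k>1 has mode (k−1)θ, so θ = 12/(k−1).
Need P(X < 21.9) = 0.95 with θ tied to k this way. Start at k = 2, θ = 12: P(X<21.9) ≈ 0.545.
Too low — raise k to concentrate. Iterating converges to k ≈ 8.7.
Then θ = 12/(8.7−1) ≈ 1.56.

k ≈ 8.7, θ ≈ 1.56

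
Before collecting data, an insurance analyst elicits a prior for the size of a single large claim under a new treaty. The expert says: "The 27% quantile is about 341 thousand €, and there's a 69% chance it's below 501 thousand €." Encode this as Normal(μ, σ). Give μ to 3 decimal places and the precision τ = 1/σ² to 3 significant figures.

The p-quantile of Normal(μ,σ) is μ + z_p·σ, with z_{0.27} = -0.6128 and z_{0.69} = 0.4959.
Eliminate σ: μ = (z₂·x₁ − z₁·x₂)/(z₂ − z₁) = (0.4959·341 − (-0.6128)·501)/1.109 = 429.440.
Then σ = (x₂ − x₁)/(z₂ − z₁) = (501 − 341)/1.109 = 144.318.
Precision τ = 1/σ² = 1/144.3² = 4.8e-05.

μ = 429.440, τ = 4.8e-05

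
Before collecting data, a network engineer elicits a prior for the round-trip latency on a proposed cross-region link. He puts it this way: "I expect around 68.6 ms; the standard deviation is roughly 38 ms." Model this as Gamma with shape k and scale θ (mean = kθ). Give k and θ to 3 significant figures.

For Gamma(k, scale θ): mean = kθ, variance = kθ², so CV = 1/√k.
CV = SD/mean = 38/68.6 = 0.5539, hence k = 1/CV² = 3.26.
Then θ = mean/k = 68.6/3.26 = 21.

k ≈ 3.26, θ ≈ 21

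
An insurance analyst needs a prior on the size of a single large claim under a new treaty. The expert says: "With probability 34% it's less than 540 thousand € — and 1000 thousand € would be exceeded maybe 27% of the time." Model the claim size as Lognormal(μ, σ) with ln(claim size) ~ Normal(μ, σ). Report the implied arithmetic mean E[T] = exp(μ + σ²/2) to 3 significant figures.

E[T] ≈ 829 thousand €

If T ~ Lognormal(μ,σ) then ln T ~ Normal(μ,σ), so the p-quantile of ln T is μ + z_p·σ.
ln(540) = 6.292 and ln(1000) = 6.908; z_{0.34} = -0.4125, z_{0.73} = 0.6128.
σ = (6.908 − 6.292)/(0.6128 − (-0.4125)) = 0.601.
μ = 6.292 − (-0.4125)·0.601 = 6.539.
E[T] = exp(μ + σ²/2) = exp(6.539 + 0.1806) = 829 thousand €.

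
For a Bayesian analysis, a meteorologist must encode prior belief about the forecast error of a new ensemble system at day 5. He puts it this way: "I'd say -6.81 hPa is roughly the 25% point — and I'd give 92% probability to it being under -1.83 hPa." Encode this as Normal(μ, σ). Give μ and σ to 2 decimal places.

μ = -5.19, σ = 2.39

For Normal(μ,σ), the p-quantile is μ + z_p·σ. Here z_{0.25} = -0.6745, z_{0.92} = 1.405.
So -6.81 = μ − 0.6745σ and -1.83 = μ + 1.405σ.
Subtracting: σ = (-1.83 − -6.81)/(1.405 − (-0.6745)) = 2.39.
Then μ = -6.81 − (-0.6745)·2.39 = -5.19.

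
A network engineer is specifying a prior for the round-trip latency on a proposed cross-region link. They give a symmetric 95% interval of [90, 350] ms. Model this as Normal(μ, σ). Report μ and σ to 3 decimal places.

μ = 220.000, σ = 66.328

A symmetric 95% interval runs μ ± z·σ with z = 1.96.
Half-width = 130, so σ = 130/1.96 = 66.328.
μ is the interval midpoint, 220.000.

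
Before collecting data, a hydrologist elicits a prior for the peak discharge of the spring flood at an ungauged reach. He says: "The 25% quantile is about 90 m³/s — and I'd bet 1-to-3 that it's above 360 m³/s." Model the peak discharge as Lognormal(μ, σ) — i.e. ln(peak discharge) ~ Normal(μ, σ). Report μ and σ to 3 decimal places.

If T ~ Lognormal(μ,σ) then ln T ~ Normal(μ,σ), so the p-quantile of ln T is μ + z_p·σ.
ln(90) = 4.5 and ln(360) = 5.886; z_{0.25} = -0.6745, z_{0.75} = 0.6745.
σ = (5.886 − 4.5)/(0.6745 − (-0.6745)) = 1.028.
μ = 4.5 − (-0.6745)·1.028 = 5.193.

μ ≈ 5.193, σ ≈ 1.028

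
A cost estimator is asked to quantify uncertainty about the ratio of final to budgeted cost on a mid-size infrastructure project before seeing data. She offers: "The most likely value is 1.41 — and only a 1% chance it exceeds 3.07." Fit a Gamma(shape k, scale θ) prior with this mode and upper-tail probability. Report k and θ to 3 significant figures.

Gamma(k,θ) with k>1 has mode (k−1)θ, so θ = 1.41/(k−1).
Need P(X < 3.07) = 0.99 with θ tied to k this way. Start at k = 2, θ = 1.41: P(X<3.07) ≈ 0.640.
Too low — raise k to concentrate. Iterating converges to k ≈ 8.98.
Then θ = 1.41/(8.98−1) ≈ 0.177.

k ≈ 8.98, θ ≈ 0.177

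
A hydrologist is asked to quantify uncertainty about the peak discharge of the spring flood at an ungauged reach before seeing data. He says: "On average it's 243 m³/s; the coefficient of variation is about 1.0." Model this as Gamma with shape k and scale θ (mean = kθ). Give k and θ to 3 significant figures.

k ≈ 1, θ ≈ 243

For Gamma(k, scale θ): mean = kθ, variance = kθ², so CV = 1/√k.
CV = 1.0, hence k = 1/CV² = 1.
Then θ = mean/k = 243/1 = 243.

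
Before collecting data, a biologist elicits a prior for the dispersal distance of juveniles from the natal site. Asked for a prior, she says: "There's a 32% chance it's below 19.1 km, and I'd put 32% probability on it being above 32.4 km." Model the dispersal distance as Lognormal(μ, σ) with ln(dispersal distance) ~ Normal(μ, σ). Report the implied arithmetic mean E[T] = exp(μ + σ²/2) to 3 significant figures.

If T ~ Lognormal(μ,σ) then ln T ~ Normal(μ,σ), so the p-quantile of ln T is μ + z_p·σ.
ln(19.1) = 2.95 and ln(32.4) = 3.478; z_{0.32} = -0.4677, z_{0.68} = 0.4677.
σ = (3.478 − 2.95)/(0.4677 − (-0.4677)) = 0.565.
μ = 2.95 − (-0.4677)·0.565 = 3.214.
E[T] = exp(μ + σ²/2) = exp(3.214 + 0.1596) = 29.2 km.

E[T] ≈ 29.2 km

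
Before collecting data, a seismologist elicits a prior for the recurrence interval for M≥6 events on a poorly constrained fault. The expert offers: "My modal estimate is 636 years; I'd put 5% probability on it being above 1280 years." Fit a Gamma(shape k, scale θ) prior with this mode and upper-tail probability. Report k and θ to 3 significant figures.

k ≈ 6.66, θ ≈ 112

Gamma(k,θ) with k>1 has mode (k−1)θ, so θ = 636/(k−1).
Need P(X < 1280) = 0.95 with θ tied to k this way. Start at k = 2, θ = 636: P(X<1280) ≈ 0.597.
Too low — raise k to concentrate. Iterating converges to k ≈ 6.66.
Then θ = 636/(6.66−1) ≈ 112.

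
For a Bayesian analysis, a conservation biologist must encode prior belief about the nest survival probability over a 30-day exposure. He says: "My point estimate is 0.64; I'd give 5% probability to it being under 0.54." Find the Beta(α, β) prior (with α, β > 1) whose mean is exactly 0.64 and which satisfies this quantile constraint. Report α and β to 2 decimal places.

α ≈ 41.35, β ≈ 23.26

With mean 0.64 fixed, write α = 0.64s, β = 0.36s where s = α+β.
Need P(θ < 0.54) = 0.05 under Beta(0.64s, 0.36s). Normal approximation: (q−m)/√(m(1−m)/s) ≈ z_{0.05} = -1.64, so s ≈ 0.64·0.36·(-1.64)²/(0.54−0.64)² = 62.3.
At s = 62.3: P(θ<0.54) ≈ 0.053. Adjusting to match 0.05 gives s ≈ 64.60.
So α = 0.64·64.60 ≈ 41.35, β = 0.36·64.60 ≈ 23.26.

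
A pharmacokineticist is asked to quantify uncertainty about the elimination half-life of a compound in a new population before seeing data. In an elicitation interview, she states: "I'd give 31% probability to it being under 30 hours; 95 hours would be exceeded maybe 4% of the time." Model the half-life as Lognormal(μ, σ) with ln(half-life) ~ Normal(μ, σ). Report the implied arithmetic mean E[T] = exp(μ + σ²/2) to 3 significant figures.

E[T] ≈ 44.1 hours

If T ~ Lognormal(μ,σ) then ln T ~ Normal(μ,σ), so the p-quantile of ln T is μ + z_p·σ.
ln(30) = 3.401 and ln(95) = 4.554; z_{0.31} = -0.4959, z_{0.96} = 1.751.
σ = (4.554 − 3.401)/(1.751 − (-0.4959)) = 0.513.
μ = 3.401 − (-0.4959)·0.513 = 3.656.
E[T] = exp(μ + σ²/2) = exp(3.656 + 0.1316) = 44.1 hours.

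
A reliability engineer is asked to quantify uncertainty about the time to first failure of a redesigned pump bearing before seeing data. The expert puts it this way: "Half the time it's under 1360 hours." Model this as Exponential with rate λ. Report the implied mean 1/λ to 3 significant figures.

mean ≈ 1960 hours

Exponential median = ln 2 / λ, so λ = ln 2 / 1360.0 = 0.00051.
Mean = 1/λ = 1960 hours.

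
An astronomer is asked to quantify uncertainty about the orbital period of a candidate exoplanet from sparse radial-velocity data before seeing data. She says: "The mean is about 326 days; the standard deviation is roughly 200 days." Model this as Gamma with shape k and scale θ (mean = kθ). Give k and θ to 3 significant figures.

k ≈ 2.66, θ ≈ 123

For Gamma(k, scale θ): mean = kθ, variance = kθ², so CV = 1/√k.
CV = SD/mean = 200/326 = 0.6135, hence k = 1/CV² = 2.66.
Then θ = mean/k = 326/2.66 = 123.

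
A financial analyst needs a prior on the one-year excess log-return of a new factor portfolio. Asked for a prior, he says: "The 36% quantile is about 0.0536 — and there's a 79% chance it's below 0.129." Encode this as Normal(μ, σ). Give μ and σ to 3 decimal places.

μ = 0.077, σ = 0.065

The p-quantile of Normal(μ,σ) is μ + z_p·σ, with z_{0.36} = -0.3585 and z_{0.79} = 0.8064.
Eliminate σ: μ = (z₂·x₁ − z₁·x₂)/(z₂ − z₁) = (0.8064·0.0536 − (-0.3585)·0.129)/1.165 = 0.077.
Then σ = (x₂ − x₁)/(z₂ − z₁) = (0.129 − 0.0536)/1.165 = 0.065.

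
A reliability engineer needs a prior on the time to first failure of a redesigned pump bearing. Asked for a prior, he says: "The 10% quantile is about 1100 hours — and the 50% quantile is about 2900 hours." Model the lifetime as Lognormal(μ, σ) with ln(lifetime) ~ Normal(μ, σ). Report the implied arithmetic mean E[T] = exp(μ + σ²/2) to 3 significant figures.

If T ~ Lognormal(μ,σ) then ln T ~ Normal(μ,σ), so the p-quantile of ln T is μ + z_p·σ.
ln(1100) = 7.003 and ln(2900) = 7.972; z_{0.1} = -1.282, z_{0.5} = 0.
σ = (7.972 − 7.003)/(0 − (-1.282)) = 0.756.
μ = 7.003 − (-1.282)·0.756 = 7.972.
E[T] = exp(μ + σ²/2) = exp(7.972 + 0.2861) = 3860 hours.

E[T] ≈ 3860 hours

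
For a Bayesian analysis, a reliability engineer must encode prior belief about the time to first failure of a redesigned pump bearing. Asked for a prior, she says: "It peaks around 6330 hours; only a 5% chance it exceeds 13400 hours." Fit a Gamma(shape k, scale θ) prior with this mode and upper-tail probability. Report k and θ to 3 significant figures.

Gamma(k,θ) with k>1 has mode (k−1)θ, so θ = 6330/(k−1).
Need P(X < 13400) = 0.95 with θ tied to k this way. Start at k = 2, θ = 6330: P(X<13400) ≈ 0.625.
Too low — raise k to concentrate. Iterating converges to k ≈ 5.91.
Then θ = 6330/(5.91−1) ≈ 1290.

k ≈ 5.91, θ ≈ 1290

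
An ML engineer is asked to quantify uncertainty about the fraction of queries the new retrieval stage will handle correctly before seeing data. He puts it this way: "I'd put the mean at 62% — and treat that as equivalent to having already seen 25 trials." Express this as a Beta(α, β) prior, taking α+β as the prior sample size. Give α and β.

α = 15.5, β = 9.5

Under the effective-sample-size interpretation, Beta(α, β) has prior mean α/(α+β) and prior sample size α+β.
So α+β = 25 and α/(α+β) = 0.62, giving α = 0.62·25 = 15.5 and β = 25 − 15.5 = 9.5.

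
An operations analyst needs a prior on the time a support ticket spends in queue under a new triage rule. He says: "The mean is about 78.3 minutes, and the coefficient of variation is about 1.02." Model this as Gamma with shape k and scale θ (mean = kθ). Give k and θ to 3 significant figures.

k ≈ 0.961, θ ≈ 81.5

For Gamma(k, scale θ): mean = kθ, variance = kθ², so CV = 1/√k.
CV = 1.02, hence k = 1/CV² = 0.961.
Then θ = mean/k = 78.3/0.961 = 81.5.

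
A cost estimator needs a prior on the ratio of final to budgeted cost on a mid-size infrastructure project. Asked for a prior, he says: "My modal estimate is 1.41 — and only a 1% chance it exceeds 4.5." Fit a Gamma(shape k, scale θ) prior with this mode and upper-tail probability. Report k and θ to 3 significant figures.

Gamma(k,θ) with k>1 has mode (k−1)θ, so θ = 1.41/(k−1).
Need P(X < 4.5) = 0.99 with θ tied to k this way. Start at k = 2, θ = 1.41: P(X<4.5) ≈ 0.828.
Too low — raise k to concentrate. Iterating converges to k ≈ 4.29.
Then θ = 1.41/(4.29−1) ≈ 0.428.

k ≈ 4.29, θ ≈ 0.428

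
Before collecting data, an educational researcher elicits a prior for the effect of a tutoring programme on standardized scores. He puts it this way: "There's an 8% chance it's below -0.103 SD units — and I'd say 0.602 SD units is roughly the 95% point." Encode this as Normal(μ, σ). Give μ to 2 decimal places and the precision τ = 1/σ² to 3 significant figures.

μ = 0.22, τ = 18.7

For Normal(μ,σ), the p-quantile is μ + z_p·σ. Here z_{0.08} = -1.405, z_{0.95} = 1.645.
So -0.103 = μ − 1.405σ and 0.602 = μ + 1.645σ.
Subtracting: σ = (0.602 − -0.103)/(1.645 − (-1.405)) = 0.23.
Then μ = -0.103 − (-1.405)·0.23 = 0.22.
Precision τ = 1/σ² = 1/0.2312² = 18.7.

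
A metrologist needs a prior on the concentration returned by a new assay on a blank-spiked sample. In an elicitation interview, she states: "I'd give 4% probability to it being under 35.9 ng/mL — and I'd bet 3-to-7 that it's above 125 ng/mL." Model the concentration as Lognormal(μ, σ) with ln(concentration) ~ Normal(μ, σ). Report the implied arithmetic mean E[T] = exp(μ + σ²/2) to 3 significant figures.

E[T] ≈ 109 ng/mL

If T ~ Lognormal(μ,σ) then ln T ~ Normal(μ,σ), so the p-quantile of ln T is μ + z_p·σ.
ln(35.9) = 3.581 and ln(125) = 4.828; z_{0.04} = -1.751, z_{0.7} = 0.5244.
σ = (4.828 − 3.581)/(0.5244 − (-1.751)) = 0.548.
μ = 3.581 − (-1.751)·0.548 = 4.541.
E[T] = exp(μ + σ²/2) = exp(4.541 + 0.1504) = 109 ng/mL.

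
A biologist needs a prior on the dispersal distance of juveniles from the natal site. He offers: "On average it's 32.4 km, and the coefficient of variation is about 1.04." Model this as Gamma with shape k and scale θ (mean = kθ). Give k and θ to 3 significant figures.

For Gamma(k, scale θ): mean = kθ, variance = kθ², so CV = 1/√k.
CV = 1.04, hence k = 1/CV² = 0.925.
Then θ = mean/k = 32.4/0.925 = 35.

k ≈ 0.925, θ ≈ 35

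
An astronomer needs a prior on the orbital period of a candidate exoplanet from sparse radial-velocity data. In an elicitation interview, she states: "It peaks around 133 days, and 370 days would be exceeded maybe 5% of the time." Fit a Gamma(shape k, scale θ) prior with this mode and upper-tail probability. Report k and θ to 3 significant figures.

Gamma(k,θ) with k>1 has mode (k−1)θ, so θ = 133/(k−1).
Need P(X < 370) = 0.95 with θ tied to k this way. Start at k = 2, θ = 133: P(X<370) ≈ 0.766.
Too low — raise k to concentrate. Iterating converges to k ≈ 3.56.
Then θ = 133/(3.56−1) ≈ 52.

k ≈ 3.56, θ ≈ 52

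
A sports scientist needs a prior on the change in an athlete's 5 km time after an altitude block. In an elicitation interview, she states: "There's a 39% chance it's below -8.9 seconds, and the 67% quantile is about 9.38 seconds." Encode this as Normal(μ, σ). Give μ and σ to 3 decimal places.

μ = -1.801, σ = 25.416

The p-quantile of Normal(μ,σ) is μ + z_p·σ, with z_{0.39} = -0.2793 and z_{0.67} = 0.4399.
Eliminate σ: μ = (z₂·x₁ − z₁·x₂)/(z₂ − z₁) = (0.4399·-8.9 − (-0.2793)·9.38)/0.7192 = -1.801.
Then σ = (x₂ − x₁)/(z₂ − z₁) = (9.38 − -8.9)/0.7192 = 25.416.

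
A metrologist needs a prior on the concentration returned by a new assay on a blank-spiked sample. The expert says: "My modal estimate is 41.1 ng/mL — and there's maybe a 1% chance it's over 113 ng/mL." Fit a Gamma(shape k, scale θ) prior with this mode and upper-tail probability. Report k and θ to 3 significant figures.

Gamma(k,θ) with k>1 has mode (k−1)θ, so θ = 41.1/(k−1).
Need P(X < 113) = 0.99 with θ tied to k this way. Start at k = 2, θ = 41.1: P(X<113) ≈ 0.760.
Too low — raise k to concentrate. Iterating converges to k ≈ 5.49.
Then θ = 41.1/(5.49−1) ≈ 9.15.

k ≈ 5.49, θ ≈ 9.15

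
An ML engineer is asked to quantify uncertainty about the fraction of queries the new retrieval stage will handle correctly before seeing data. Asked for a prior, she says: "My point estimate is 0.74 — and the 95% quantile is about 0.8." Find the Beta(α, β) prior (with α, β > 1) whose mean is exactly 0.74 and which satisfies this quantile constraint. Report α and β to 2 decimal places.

α ≈ 99.22, β ≈ 34.86

With mean 0.74 fixed, write α = 0.74s, β = 0.26s where s = α+β.
Need P(θ < 0.8) = 0.95 under Beta(0.74s, 0.26s). Normal approximation: (q−m)/√(m(1−m)/s) ≈ z_{0.95} = 1.64, so s ≈ 0.74·0.26·(1.64)²/(0.8−0.74)² = 144.6.
At s = 144.6: P(θ<0.8) ≈ 0.956. Adjusting to match 0.95 gives s ≈ 134.09.
So α = 0.74·134.09 ≈ 99.22, β = 0.26·134.09 ≈ 34.86.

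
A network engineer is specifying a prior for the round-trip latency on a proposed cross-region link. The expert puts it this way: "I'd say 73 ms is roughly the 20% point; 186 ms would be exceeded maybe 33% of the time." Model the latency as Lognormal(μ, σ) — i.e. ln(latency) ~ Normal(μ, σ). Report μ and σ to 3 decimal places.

μ ≈ 4.905, σ ≈ 0.730

If T ~ Lognormal(μ,σ) then ln T ~ Normal(μ,σ), so the p-quantile of ln T is μ + z_p·σ.
ln(73) = 4.29 and ln(186) = 5.226; z_{0.2} = -0.8416, z_{0.67} = 0.4399.
σ = (5.226 − 4.29)/(0.4399 − (-0.8416)) = 0.730.
μ = 4.29 − (-0.8416)·0.730 = 4.905.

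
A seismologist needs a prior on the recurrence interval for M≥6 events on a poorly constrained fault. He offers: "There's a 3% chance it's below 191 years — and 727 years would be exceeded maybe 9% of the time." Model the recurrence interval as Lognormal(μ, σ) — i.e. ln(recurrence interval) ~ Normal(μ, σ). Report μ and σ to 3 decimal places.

If T ~ Lognormal(μ,σ) then ln T ~ Normal(μ,σ), so the p-quantile of ln T is μ + z_p·σ.
ln(191) = 5.252 and ln(727) = 6.589; z_{0.03} = -1.881, z_{0.91} = 1.341.
σ = (6.589 − 5.252)/(1.341 − (-1.881)) = 0.415.
μ = 5.252 − (-1.881)·0.415 = 6.033.

μ ≈ 6.033, σ ≈ 0.415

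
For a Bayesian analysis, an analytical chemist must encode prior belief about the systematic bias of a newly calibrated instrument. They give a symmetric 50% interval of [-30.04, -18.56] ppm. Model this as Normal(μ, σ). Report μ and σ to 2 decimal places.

A symmetric 50% interval runs μ ± z·σ with z = 0.6745.
Half-width = 5.74, so σ = 5.74/0.6745 = 8.51.
μ is the interval midpoint, -24.30.

μ = -24.30, σ = 8.51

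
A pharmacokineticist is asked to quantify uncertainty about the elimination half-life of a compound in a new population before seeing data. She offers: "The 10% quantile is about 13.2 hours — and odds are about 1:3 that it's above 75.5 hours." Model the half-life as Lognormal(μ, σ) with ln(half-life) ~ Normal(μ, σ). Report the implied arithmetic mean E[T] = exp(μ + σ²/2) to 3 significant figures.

If T ~ Lognormal(μ,σ) then ln T ~ Normal(μ,σ), so the p-quantile of ln T is μ + z_p·σ.
ln(13.2) = 2.58 and ln(75.5) = 4.324; z_{0.1} = -1.282, z_{0.75} = 0.6745.
σ = (4.324 − 2.58)/(0.6745 − (-1.282)) = 0.892.
μ = 2.58 − (-1.282)·0.892 = 3.723.
E[T] = exp(μ + σ²/2) = exp(3.723 + 0.3974) = 61.6 hours.

E[T] ≈ 61.6 hours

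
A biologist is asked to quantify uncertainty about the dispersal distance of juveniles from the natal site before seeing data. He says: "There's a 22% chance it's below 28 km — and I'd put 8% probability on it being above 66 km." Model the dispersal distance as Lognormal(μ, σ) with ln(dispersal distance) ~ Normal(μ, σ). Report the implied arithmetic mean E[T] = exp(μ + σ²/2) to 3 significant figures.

If T ~ Lognormal(μ,σ) then ln T ~ Normal(μ,σ), so the p-quantile of ln T is μ + z_p·σ.
ln(28) = 3.332 and ln(66) = 4.19; z_{0.22} = -0.7722, z_{0.92} = 1.405.
σ = (4.19 − 3.332)/(1.405 − (-0.7722)) = 0.394.
μ = 3.332 − (-0.7722)·0.394 = 3.636.
E[T] = exp(μ + σ²/2) = exp(3.636 + 0.0775) = 41 km.

E[T] ≈ 41 km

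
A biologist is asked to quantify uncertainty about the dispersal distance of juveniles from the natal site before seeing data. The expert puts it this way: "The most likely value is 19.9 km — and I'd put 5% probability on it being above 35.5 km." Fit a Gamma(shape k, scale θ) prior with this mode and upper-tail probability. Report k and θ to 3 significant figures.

Gamma(k,θ) with k>1 has mode (k−1)θ, so θ = 19.9/(k−1).
Need P(X < 35.5) = 0.95 with θ tied to k this way. Start at k = 2, θ = 19.9: P(X<35.5) ≈ 0.532.
Too low — raise k to concentrate. Iterating converges to k ≈ 9.32.
Then θ = 19.9/(9.32−1) ≈ 2.39.

k ≈ 9.32, θ ≈ 2.39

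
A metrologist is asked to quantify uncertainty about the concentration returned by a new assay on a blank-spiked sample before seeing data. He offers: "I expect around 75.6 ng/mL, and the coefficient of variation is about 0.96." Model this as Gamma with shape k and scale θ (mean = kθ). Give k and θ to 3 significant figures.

For Gamma(k, scale θ): mean = kθ, variance = kθ², so CV = 1/√k.
CV = 0.96, hence k = 1/CV² = 1.09.
Then θ = mean/k = 75.6/1.09 = 69.7.

k ≈ 1.09, θ ≈ 69.7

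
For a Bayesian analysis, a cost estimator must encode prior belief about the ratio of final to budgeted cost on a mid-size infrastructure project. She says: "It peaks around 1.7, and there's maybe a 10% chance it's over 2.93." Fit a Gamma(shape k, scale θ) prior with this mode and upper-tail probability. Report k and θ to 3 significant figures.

k ≈ 7.4, θ ≈ 0.266

Gamma(k,θ) with k>1 has mode (k−1)θ, so θ = 1.7/(k−1).
Need P(X < 2.93) = 0.9 with θ tied to k this way. Start at k = 2, θ = 1.7: P(X<2.93) ≈ 0.514.
Too low — raise k to concentrate. Iterating converges to k ≈ 7.4.
Then θ = 1.7/(7.4−1) ≈ 0.266.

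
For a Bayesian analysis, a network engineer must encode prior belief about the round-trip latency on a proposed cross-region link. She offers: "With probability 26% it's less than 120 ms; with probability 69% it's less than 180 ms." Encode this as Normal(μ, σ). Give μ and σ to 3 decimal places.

μ = 153.884, σ = 52.669

The p-quantile of Normal(μ,σ) is μ + z_p·σ, with z_{0.26} = -0.6433 and z_{0.69} = 0.4959.
Eliminate σ: μ = (z₂·x₁ − z₁·x₂)/(z₂ − z₁) = (0.4959·120 − (-0.6433)·180)/1.139 = 153.884.
Then σ = (x₂ − x₁)/(z₂ − z₁) = (180 − 120)/1.139 = 52.669.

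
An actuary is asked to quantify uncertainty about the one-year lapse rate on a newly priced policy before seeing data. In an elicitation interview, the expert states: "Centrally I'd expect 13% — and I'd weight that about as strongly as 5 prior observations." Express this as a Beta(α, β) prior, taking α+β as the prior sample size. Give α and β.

α = 0.65, β = 4.35

Under the effective-sample-size interpretation, Beta(α, β) has prior mean α/(α+β) and prior sample size α+β.
So α+β = 5 and α/(α+β) = 0.13, giving α = 0.13·5 = 0.65 and β = 5 − 0.65 = 4.35.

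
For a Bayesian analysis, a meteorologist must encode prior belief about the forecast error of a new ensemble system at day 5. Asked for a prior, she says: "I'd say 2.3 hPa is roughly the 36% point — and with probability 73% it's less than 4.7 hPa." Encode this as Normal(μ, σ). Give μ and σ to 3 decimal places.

For Normal(μ,σ), the p-quantile is μ + z_p·σ. Here z_{0.36} = -0.3585, z_{0.73} = 0.6128.
So 2.3 = μ − 0.3585σ and 4.7 = μ + 0.6128σ.
Subtracting: σ = (4.7 − 2.3)/(0.6128 − (-0.3585)) = 2.471.
Then μ = 2.3 − (-0.3585)·2.471 = 3.186.

μ = 3.186, σ = 2.471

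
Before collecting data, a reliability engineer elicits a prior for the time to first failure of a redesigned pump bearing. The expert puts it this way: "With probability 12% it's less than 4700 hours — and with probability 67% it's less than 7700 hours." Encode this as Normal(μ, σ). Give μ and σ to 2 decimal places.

μ = 6882.77, σ = 1857.70

For Normal(μ,σ), the p-quantile is μ + z_p·σ. Here z_{0.12} = -1.175, z_{0.67} = 0.4399.
So 4700 = μ − 1.175σ and 7700 = μ + 0.4399σ.
Subtracting: σ = (7700 − 4700)/(0.4399 − (-1.175)) = 1857.70.
Then μ = 4700 − (-1.175)·1857.70 = 6882.77.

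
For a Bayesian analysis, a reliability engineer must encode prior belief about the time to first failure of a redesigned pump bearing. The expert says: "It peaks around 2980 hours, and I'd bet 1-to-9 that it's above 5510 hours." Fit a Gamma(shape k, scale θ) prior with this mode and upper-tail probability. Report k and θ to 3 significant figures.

Gamma(k,θ) with k>1 has mode (k−1)θ, so θ = 2980/(k−1).
Need P(X < 5510) = 0.9 with θ tied to k this way. Start at k = 2, θ = 2980: P(X<5510) ≈ 0.552.
Too low — raise k to concentrate. Iterating converges to k ≈ 6.05.
Then θ = 2980/(6.05−1) ≈ 590.

k ≈ 6.05, θ ≈ 590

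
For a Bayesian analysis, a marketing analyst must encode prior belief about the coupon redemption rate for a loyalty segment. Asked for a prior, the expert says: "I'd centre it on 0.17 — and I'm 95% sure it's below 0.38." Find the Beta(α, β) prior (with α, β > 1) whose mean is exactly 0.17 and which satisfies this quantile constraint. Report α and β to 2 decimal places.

With mean 0.17 fixed, write α = 0.17s, β = 0.83s where s = α+β.
Need P(θ < 0.38) = 0.95 under Beta(0.17s, 0.83s). Normal approximation: (q−m)/√(m(1−m)/s) ≈ z_{0.95} = 1.64, so s ≈ 0.17·0.83·(1.64)²/(0.38−0.17)² = 8.7.
At s = 8.7: P(θ<0.38) ≈ 0.933. Adjusting to match 0.95 gives s ≈ 10.82.
So α = 0.17·10.82 ≈ 1.84, β = 0.83·10.82 ≈ 8.98.

α ≈ 1.84, β ≈ 8.98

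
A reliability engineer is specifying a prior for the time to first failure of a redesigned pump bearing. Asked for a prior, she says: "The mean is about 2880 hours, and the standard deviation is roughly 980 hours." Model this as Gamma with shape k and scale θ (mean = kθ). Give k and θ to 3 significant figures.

k ≈ 8.64, θ ≈ 333

For Gamma(k, scale θ): mean = kθ, variance = kθ², so CV = 1/√k.
CV = SD/mean = 980/2880 = 0.3403, hence k = 1/CV² = 8.64.
Then θ = mean/k = 2880/8.64 = 333.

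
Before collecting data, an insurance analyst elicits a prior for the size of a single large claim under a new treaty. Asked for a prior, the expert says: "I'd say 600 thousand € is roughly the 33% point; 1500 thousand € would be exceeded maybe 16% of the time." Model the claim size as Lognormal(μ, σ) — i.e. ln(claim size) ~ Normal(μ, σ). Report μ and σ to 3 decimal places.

μ ≈ 6.678, σ ≈ 0.639

If T ~ Lognormal(μ,σ) then ln T ~ Normal(μ,σ), so the p-quantile of ln T is μ + z_p·σ.
ln(600) = 6.397 and ln(1500) = 7.313; z_{0.33} = -0.4399, z_{0.84} = 0.9945.
σ = (7.313 − 6.397)/(0.9945 − (-0.4399)) = 0.639.
μ = 6.397 − (-0.4399)·0.639 = 6.678.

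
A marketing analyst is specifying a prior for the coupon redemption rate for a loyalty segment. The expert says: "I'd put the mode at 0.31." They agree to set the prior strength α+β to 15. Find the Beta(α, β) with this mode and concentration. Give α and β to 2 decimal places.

For α,β > 1 the Beta mode is (α−1)/(α+β−2). With α+β = 15, the mode is (α−1)/13.
Set (α−1)/13 = 0.31 → α = 1 + 0.31·13 = 5.03.
β = 15 − α = 9.97.

α = 5.03, β = 9.97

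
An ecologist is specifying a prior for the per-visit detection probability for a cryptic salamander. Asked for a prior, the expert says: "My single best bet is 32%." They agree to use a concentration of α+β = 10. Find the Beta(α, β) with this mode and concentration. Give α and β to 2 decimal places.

For α,β > 1 the Beta mode is (α−1)/(α+β−2). With α+β = 10, the mode is (α−1)/8.
Set (α−1)/8 = 0.32 → α = 1 + 0.32·8 = 3.56.
β = 10 − α = 6.44.

α = 3.56, β = 6.44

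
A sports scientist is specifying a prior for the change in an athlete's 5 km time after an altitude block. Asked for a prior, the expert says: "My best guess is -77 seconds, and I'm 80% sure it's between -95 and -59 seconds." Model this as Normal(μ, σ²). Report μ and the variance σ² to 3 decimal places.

A symmetric 80% interval runs μ ± z·σ with z = 1.282.
Half-width = 18, so σ = 18/1.282 = 14.0455 and σ² = 197.275.
μ is the stated best guess, -77.000.

μ = -77.000, σ² = 197.275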